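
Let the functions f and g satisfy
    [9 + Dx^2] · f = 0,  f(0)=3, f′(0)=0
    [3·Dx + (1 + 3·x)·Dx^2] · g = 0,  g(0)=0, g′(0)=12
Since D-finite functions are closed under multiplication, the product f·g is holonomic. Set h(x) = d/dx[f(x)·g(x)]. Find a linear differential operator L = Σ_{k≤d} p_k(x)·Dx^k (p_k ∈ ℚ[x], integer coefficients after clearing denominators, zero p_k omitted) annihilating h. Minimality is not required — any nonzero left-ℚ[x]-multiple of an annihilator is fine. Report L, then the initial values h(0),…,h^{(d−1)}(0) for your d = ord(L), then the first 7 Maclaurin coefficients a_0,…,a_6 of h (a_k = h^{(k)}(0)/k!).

f: a_k = 3, 0, -27/2, 0, 81/8, 0, -243/80, …
g: a_k = 0, 12, -18, 36, -81, 972/5, -486, …
Sym-product of L_f,L_g gives L₀ (≤ ord 4).
Differentiate: ansatz ord ≤ ord L₀ ⇒ L.
L = (-675 - 3564·x - 10206·x^2 + 8748·x^3 + 94041·x^4 + 157464·x^5 + 78732·x^6) + (-216 - 864·x + 1620·x^2 + 14580·x^3 + 29160·x^4 + 17496·x^5)·Dx + (-84 - 396·x - 378·x^2 + 5832·x^3 + 23814·x^4 + 34992·x^5 + 17496·x^6)·Dx^2 + (-24 - 96·x + 180·x^2 + 1620·x^3 + 3240·x^4 + 1944·x^5)·Dx^3 + (-1 + 84·x^2 + 540·x^3 + 1485·x^4 + 1944·x^5 + 972·x^6)·Dx^4  (order 4).
h: a_k = 36, -108, -162, 0, 2187/2, -6561/2, 203391/20, …
ICs: h(0) = 36, h′(0) = -108, h′′(0) = -324, h′′′(0) = 0.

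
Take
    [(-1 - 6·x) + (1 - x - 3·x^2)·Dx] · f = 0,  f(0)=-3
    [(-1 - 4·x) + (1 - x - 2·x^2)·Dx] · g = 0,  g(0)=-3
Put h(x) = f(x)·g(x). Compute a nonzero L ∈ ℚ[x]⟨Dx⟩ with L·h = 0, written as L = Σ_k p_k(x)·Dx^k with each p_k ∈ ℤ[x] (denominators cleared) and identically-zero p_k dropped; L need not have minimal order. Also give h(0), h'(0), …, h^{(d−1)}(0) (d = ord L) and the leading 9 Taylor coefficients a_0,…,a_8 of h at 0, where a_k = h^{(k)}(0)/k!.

f: a_k = -3, -3, -12, -21, -57, -120, -291, -651, -1524, …
g: a_k = -3, -3, -9, -15, -33, -63, -129, -255, -513, …
f·g: L₀ = L_f ⊗_s L_g, ord ≤ 1·1.
L = (-2 - 8·x + 15·x^2 + 24·x^3) + (1 - 2·x - 4·x^2 + 5·x^3 + 6·x^4)·Dx  (order 1).
h: a_k = 9, 18, 72, 171, 486, 1188, 3033, 7362, 18000, …
ICs: h(0) = 9.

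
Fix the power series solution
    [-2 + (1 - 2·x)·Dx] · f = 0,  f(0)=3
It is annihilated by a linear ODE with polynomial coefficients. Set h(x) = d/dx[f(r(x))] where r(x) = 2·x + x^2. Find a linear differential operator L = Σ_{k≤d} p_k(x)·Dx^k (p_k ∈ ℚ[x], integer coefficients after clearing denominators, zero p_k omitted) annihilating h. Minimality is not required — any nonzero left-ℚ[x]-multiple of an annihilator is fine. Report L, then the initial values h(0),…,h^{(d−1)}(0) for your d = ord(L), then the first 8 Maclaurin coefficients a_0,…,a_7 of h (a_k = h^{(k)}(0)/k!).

L = (9 + 12·x + 6·x^2) + (-1 + 3·x + 6·x^2 + 2·x^3)·Dx  (order 1).
h: a_k = 12, 108, 720, 4272, 23760, 126864, 658560, 3348864, …
ICs: h(0) = 12.

f: a_k = 3, 6, 12, 24, 48, 96, 192, 384, …
Change of var in L_f (x↦r) gives L₀.
Differentiate: ansatz ord ≤ ord L₀ ⇒ L.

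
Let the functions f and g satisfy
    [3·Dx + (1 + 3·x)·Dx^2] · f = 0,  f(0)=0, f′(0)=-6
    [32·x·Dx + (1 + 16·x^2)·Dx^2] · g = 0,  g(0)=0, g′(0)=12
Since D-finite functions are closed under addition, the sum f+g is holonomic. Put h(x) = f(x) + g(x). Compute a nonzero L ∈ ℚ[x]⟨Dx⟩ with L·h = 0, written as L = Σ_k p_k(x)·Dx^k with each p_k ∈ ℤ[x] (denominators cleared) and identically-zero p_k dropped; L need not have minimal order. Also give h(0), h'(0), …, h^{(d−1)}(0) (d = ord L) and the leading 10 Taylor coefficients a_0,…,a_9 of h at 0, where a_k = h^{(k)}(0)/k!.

L = (-96 - 864·x + 4608·x^2 + 4608·x^3)·Dx + (-50 - 192·x + 672·x^2 + 9216·x^3 + 9216·x^4)·Dx^2 + (-3 + 23·x + 96·x^2 + 512·x^3 + 2304·x^4 + 2304·x^5)·Dx^3  (order 3).
h: a_k = 0, 6, 9, -82, 81/2, 2586/5, 243, -53526/7, 6561/4, 249022/3, …
ICs: h(0) = 0, h′(0) = 6, h′′(0) = 18.

f: a_k = 0, -6, 9, -18, 81/2, -486/5, 243, -4374/7, 6561/4, -4374, …
g: a_k = 0, 12, 0, -64, 0, 3072/5, 0, -49152/7, 0, 262144/3, …
Sum ⇒ L₀ = lclm(L_f,L_g) in ℚ(x)⟨Dx⟩.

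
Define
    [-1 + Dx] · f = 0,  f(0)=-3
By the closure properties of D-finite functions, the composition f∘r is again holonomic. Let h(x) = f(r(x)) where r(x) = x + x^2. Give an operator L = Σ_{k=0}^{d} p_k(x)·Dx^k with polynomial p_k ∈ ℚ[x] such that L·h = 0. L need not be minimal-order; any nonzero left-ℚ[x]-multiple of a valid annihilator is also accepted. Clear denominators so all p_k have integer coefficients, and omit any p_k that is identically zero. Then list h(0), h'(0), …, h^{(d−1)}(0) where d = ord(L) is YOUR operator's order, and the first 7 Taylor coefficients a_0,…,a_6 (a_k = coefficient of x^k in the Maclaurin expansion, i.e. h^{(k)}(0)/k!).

L = (-1 - 2·x) + Dx  (order 1).
h: a_k = -3, -3, -9/2, -7/2, -25/8, -81/40, -331/240, …
ICs: h(0) = -3.

f: a_k = -3, -3, -3/2, -1/2, -1/8, -1/40, -1/240, …
Substitute x→r, Dx→(1/r')Dx; clear ⇒ L₀.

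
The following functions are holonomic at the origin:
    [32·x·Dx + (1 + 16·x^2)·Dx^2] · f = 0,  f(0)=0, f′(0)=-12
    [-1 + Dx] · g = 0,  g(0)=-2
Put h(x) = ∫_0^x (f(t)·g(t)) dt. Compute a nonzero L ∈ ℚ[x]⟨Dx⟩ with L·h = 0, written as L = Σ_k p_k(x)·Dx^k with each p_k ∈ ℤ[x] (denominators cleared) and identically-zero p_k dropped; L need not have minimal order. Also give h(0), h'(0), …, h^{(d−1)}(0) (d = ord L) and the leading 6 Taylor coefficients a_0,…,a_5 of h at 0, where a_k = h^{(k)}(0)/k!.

L = (1 - 32·x + 16·x^2)·Dx + (-2 + 32·x - 32·x^2)·Dx^2 + (1 + 16·x^2)·Dx^3  (order 3).
h: a_k = 0, 0, 12, 8, -29, -124/5, …
ICs: h(0) = 0, h′(0) = 0, h′′(0) = 24.

f: a_k = 0, -12, 0, 64, 0, -3072/5, …
g: a_k = -2, -2, -1, -1/3, -1/12, -1/60, …
Product ⇒ symmetric product L₀, ord ≤ 2.
h=∫₀ˣh₀: take L = L₀·Dx.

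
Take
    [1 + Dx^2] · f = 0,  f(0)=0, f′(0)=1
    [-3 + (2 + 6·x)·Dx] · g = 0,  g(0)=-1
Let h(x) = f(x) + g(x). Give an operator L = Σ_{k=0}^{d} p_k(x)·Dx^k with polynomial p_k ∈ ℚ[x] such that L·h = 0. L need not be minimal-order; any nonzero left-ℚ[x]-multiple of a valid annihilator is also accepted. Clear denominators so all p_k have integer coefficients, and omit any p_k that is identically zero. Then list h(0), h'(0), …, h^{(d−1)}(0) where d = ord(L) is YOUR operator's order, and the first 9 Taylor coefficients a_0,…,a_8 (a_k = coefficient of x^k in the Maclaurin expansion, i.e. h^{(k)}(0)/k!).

L = (-93 - 72·x - 108·x^2) + (-10 + 18·x + 216·x^2 + 216·x^3)·Dx + (-93 - 72·x - 108·x^2)·Dx^2 + (-10 + 18·x + 216·x^2 + 216·x^3)·Dx^3  (order 3).
h: a_k = -1, -1/2, 9/8, -89/48, 405/128, -25483/3840, 15309/1024, -22733993/645120, 2814669/32768, …
ICs: h(0) = -1, h′(0) = -1/2, h′′(0) = 9/4.

f: a_k = 0, 1, 0, -1/6, 0, 1/120, 0, -1/5040, 0, …
g: a_k = -1, -3/2, 9/8, -27/16, 405/128, -1701/256, 15309/1024, -72171/2048, 2814669/32768, …
Sum ⇒ L₀ = lclm(L_f,L_g) in ℚ(x)⟨Dx⟩.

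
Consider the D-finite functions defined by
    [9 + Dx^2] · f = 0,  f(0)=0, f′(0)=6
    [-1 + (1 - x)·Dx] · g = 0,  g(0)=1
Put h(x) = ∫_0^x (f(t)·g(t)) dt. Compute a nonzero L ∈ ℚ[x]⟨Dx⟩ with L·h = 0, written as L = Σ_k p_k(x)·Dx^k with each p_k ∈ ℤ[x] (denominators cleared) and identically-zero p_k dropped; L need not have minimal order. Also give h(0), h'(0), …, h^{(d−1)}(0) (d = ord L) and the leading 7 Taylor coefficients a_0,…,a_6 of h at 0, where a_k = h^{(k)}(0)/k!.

f: a_k = 0, 6, 0, -9, 0, 81/20, 0, …
g: a_k = 1, 1, 1, 1, 1, 1, 1, …
f·g: L₀ = L_f ⊗_s L_g, ord ≤ 2·1.
h=∫₀ˣh₀: take L = L₀·Dx.
L = (-9 + 9·x)·Dx + 2·Dx^2 + (-1 + x)·Dx^3  (order 3).
h: a_k = 0, 0, 3, 2, -3/4, -3/5, 7/40, …
ICs: h(0) = 0, h′(0) = 0, h′′(0) = 6.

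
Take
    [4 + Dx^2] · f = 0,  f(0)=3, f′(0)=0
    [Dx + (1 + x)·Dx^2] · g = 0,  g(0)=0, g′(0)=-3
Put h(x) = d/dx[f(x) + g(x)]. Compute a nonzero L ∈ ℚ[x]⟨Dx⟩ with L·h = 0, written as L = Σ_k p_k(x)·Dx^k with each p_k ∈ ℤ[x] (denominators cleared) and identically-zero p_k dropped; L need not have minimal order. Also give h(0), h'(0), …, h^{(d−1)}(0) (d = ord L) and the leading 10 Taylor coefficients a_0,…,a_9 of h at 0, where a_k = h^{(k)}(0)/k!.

L = (20 + 16·x + 8·x^2) + (12 + 28·x + 24·x^2 + 8·x^3)·Dx + (5 + 4·x + 2·x^2)·Dx^2 + (3 + 7·x + 6·x^2 + 2·x^3)·Dx^3  (order 3).
h: a_k = -3, -9, -3, 11, -3, 7/5, -3, 331/105, -3, 2827/945, …
ICs: h(0) = -3, h′(0) = -9, h′′(0) = -6.

f: a_k = 3, 0, -6, 0, 2, 0, -4/15, 0, 2/105, 0, …
g: a_k = 0, -3, 3/2, -1, 3/4, -3/5, 1/2, -3/7, 3/8, -1/3, …
Weyl lclm of L_f,L_g ⇒ L₀ (ord ≤ 4).
h=h₀': d/dx-closure on L₀ ⇒ L.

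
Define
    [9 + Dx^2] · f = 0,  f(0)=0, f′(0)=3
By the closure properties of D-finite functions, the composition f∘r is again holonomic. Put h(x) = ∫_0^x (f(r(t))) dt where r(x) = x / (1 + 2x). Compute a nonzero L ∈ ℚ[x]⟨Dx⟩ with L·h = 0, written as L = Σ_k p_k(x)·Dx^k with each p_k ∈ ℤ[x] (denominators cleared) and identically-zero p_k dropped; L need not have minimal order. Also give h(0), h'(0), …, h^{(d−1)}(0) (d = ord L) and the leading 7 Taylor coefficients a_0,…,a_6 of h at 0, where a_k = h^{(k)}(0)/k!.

f: a_k = 0, 3, 0, -9/2, 0, 81/40, 0, …
L₀ from L_f via x↦r, Dx↦r'^{-1}Dx.
h=∫₀ˣh₀: take L = L₀·Dx.
L = 9·Dx + (4 + 24·x + 48·x^2 + 32·x^3)·Dx^2 + (1 + 8·x + 24·x^2 + 32·x^3 + 16·x^4)·Dx^3  (order 3).
h: a_k = 0, 0, 3/2, -2, 15/8, 3/5, -773/80, …
ICs: h(0) = 0, h′(0) = 0, h′′(0) = 3.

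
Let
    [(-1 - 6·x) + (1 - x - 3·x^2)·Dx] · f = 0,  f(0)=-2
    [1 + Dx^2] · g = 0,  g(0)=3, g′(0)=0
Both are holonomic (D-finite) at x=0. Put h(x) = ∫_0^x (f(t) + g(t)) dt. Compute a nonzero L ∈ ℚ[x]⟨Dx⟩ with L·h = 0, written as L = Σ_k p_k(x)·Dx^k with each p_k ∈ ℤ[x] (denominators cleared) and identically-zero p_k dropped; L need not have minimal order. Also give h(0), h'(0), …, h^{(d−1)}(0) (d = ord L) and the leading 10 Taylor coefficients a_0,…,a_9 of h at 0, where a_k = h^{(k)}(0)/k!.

L = (43 + 292·x + 307·x^2 + 624·x^3 + 45·x^4 + 54·x^5)·Dx + (-9 - 7·x - 6·x^2 + 91·x^3 + 144·x^4 + 27·x^5 + 27·x^6)·Dx^2 + (43 + 292·x + 307·x^2 + 624·x^3 + 45·x^4 + 54·x^5)·Dx^3 + (-9 - 7·x - 6·x^2 + 91·x^3 + 144·x^4 + 27·x^5 + 27·x^6)·Dx^4  (order 4).
h: a_k = 0, 1, -1, -19/6, -7/2, -303/40, -40/3, -46561/1680, -217/4, -13655039/120960, …
ICs: h(0) = 0, h′(0) = 1, h′′(0) = -2, h′′′(0) = -19.

f: a_k = -2, -2, -8, -14, -38, -80, -194, -434, -1016, -2318, …
g: a_k = 3, 0, -3/2, 0, 1/8, 0, -1/240, 0, 1/13440, 0, …
f+g: L₀ = lclm(L_f,L_g), ord ≤ 1+2.
∫: right-multiply L₀ by Dx.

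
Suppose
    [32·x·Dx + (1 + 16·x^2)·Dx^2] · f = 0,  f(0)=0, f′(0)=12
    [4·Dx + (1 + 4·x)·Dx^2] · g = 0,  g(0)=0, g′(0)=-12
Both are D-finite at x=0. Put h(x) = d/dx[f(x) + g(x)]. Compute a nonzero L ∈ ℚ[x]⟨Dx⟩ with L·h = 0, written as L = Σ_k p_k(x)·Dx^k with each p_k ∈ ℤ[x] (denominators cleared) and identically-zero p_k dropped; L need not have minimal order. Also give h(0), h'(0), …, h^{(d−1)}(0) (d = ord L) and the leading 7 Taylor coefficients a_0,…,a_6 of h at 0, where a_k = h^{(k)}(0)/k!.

L = (-32 - 384·x + 1536·x^2 + 2048·x^3) + (-16 - 64·x + 3072·x^3 + 4096·x^4)·Dx + (-1 + 4·x + 32·x^2 + 128·x^3 + 768·x^4 + 1024·x^5)·Dx^2  (order 2).
h: a_k = 0, 48, -384, 768, 0, 12288, -98304, …
ICs: h(0) = 0, h′(0) = 48.

f: a_k = 0, 12, 0, -64, 0, 3072/5, 0, …
g: a_k = 0, -12, 24, -64, 192, -3072/5, 2048, …
f+g: L₀ = lclm(L_f,L_g), ord ≤ 2+2.
h=h₀': d/dx-closure on L₀ ⇒ L.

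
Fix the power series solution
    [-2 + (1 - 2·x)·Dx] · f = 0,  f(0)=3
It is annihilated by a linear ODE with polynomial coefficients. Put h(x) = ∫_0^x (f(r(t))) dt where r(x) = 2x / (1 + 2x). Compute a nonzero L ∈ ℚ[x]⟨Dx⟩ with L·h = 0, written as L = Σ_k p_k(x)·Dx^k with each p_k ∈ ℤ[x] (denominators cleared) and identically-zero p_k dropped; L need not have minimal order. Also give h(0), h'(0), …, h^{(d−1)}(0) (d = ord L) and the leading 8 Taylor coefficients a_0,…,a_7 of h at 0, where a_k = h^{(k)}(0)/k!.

f: a_k = 3, 6, 12, 24, 48, 96, 192, 384, …
L₀ from L_f via x↦r, Dx↦r'^{-1}Dx.
h=∫h₀ ⇒ L = L₀·Dx.
L = 4·Dx + (-1 + 4·x^2)·Dx^2  (order 2).
h: a_k = 0, 3, 6, 8, 12, 96/5, 32, 384/7, …
ICs: h(0) = 0, h′(0) = 3.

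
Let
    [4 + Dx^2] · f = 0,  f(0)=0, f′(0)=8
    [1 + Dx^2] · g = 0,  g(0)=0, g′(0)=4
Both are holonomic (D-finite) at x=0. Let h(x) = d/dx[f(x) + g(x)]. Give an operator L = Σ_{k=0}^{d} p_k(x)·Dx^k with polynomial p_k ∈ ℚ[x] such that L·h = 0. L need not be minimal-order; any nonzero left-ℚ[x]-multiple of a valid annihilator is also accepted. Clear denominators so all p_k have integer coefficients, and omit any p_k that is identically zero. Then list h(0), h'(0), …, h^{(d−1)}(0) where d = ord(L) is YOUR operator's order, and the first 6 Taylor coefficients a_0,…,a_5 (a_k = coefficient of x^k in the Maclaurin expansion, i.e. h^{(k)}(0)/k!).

f: a_k = 0, 8, 0, -16/3, 0, 16/15, …
g: a_k = 0, 4, 0, -2/3, 0, 1/30, …
f+g: L₀ = lclm(L_f,L_g), ord ≤ 2+2.
Derive L from L₀ (diff closure).
L = 4 + 5·Dx^2 + Dx^4  (order 4).
h: a_k = 12, 0, -18, 0, 11/2, 0, …
ICs: h(0) = 12, h′(0) = 0, h′′(0) = -36, h′′′(0) = 0.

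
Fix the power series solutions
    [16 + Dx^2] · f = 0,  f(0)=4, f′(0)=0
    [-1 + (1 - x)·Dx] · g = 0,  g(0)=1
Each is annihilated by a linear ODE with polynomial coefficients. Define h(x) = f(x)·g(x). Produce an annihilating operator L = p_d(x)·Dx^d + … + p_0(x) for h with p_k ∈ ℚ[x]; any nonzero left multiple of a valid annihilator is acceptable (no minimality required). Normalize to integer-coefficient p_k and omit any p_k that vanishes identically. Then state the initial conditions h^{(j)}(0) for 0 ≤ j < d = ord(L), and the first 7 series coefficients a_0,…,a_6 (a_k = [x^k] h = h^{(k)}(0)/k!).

f: a_k = 4, 0, -32, 0, 128/3, 0, -1024/45, …
g: a_k = 1, 1, 1, 1, 1, 1, 1, …
f·g: L₀ = L_f ⊗_s L_g, ord ≤ 2·1.
L = (-16 + 16·x) + 2·Dx + (-1 + x)·Dx^2  (order 2).
h: a_k = 4, 4, -28, -28, 44/3, 44/3, -364/45, …
ICs: h(0) = 4, h′(0) = 4.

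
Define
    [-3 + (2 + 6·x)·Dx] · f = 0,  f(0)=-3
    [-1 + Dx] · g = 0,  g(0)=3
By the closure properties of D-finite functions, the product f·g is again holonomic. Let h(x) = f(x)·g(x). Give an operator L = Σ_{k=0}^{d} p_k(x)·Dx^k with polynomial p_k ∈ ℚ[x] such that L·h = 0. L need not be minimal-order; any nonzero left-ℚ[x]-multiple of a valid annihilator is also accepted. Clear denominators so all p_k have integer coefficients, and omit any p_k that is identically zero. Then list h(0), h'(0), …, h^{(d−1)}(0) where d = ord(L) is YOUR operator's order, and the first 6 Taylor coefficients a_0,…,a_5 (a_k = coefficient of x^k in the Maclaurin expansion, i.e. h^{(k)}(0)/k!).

L = (-5 - 6·x) + (2 + 6·x)·Dx  (order 1).
h: a_k = -9, -45/2, -63/8, -213/16, 2013/128, -48471/1280, …
ICs: h(0) = -9.

f: a_k = -3, -9/2, 27/8, -81/16, 1215/128, -5103/256, …
g: a_k = 3, 3, 3/2, 1/2, 1/8, 1/40, …
h₀=f·g: eliminate ⇒ L₀, order ≤ 1·1.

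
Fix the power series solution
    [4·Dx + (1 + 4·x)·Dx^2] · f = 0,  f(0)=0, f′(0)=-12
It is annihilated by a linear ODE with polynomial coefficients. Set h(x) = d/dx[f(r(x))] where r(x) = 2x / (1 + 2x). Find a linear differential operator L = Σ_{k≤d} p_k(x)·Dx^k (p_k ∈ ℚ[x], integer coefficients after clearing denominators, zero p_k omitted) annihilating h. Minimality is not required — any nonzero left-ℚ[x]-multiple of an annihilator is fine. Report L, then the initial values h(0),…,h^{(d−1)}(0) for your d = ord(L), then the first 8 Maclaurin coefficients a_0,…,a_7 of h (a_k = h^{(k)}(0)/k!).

f: a_k = 0, -12, 24, -64, 192, -3072/5, 2048, -49152/7, …
Change of var in L_f (x↦r) gives L₀.
h₀' ⇒ L via d/dx closure of L₀.
L = (12 + 40·x) + (1 + 12·x + 20·x^2)·Dx  (order 1).
h: a_k = -24, 288, -2976, 29952, -299904, 2999808, -29999616, 299999232, …
ICs: h(0) = -24.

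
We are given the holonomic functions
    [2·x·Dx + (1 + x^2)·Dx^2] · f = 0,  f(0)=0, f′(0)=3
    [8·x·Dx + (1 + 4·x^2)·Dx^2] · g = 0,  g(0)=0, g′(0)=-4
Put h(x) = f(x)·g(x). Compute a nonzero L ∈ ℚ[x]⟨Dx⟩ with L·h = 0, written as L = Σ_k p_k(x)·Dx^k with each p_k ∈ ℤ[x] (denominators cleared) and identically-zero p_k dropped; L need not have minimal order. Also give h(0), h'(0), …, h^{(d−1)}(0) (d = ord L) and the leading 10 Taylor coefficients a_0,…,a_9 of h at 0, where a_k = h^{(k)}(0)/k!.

L = (-96·x - 800·x^3 - 1024·x^5 + 640·x^7 + 1536·x^9)·Dx + (-20 - 412·x^2 - 1440·x^4 - 896·x^6 + 2240·x^8 + 2304·x^10)·Dx^2 + (-40·x - 280·x^3 - 480·x^5 + 272·x^7 + 1280·x^9 + 768·x^11)·Dx^3 + (-1 - 10·x^2 - 29·x^4 + 116·x^8 + 160·x^10 + 64·x^12)·Dx^4  (order 4).
h: a_k = 0, 0, -12, 0, 20, 0, -692/15, 0, 892/7, 0, …
ICs: h(0) = 0, h′(0) = 0, h′′(0) = -24, h′′′(0) = 0.

f: a_k = 0, 3, 0, -1, 0, 3/5, 0, -3/7, 0, 1/3, …
g: a_k = 0, -4, 0, 16/3, 0, -64/5, 0, 256/7, 0, -1024/9, …
Product ⇒ symmetric product L₀, ord ≤ 4.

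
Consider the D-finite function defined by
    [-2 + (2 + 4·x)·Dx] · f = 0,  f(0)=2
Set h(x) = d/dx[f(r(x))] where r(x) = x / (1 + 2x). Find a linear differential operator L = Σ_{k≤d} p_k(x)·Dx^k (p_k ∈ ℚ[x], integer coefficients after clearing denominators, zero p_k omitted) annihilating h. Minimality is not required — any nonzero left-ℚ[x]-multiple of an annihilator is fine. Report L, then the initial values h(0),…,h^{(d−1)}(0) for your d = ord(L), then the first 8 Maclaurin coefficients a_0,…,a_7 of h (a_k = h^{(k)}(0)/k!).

f: a_k = 2, 2, -1, 1, -5/4, 7/4, -21/8, 33/8, …
h₀=f(r): pull back L_f along r ⇒ L₀.
h₀' ⇒ L via d/dx closure of L₀.
L = (-5 - 16·x) + (-1 - 6·x - 8·x^2)·Dx  (order 1).
h: a_k = 2, -10, 39, -141, 1995/4, -7059/4, 50435/8, -182461/8, …
ICs: h(0) = 2.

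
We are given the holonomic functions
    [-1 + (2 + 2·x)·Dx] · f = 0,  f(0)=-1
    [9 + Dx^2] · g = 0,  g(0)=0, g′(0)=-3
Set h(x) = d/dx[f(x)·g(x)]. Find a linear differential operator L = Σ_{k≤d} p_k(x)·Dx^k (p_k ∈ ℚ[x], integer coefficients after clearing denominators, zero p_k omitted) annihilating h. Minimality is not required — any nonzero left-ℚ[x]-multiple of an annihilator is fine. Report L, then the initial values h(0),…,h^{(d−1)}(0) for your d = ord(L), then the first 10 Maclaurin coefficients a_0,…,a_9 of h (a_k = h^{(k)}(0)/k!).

f: a_k = -1, -1/2, 1/8, -1/16, 5/128, -7/256, 21/1024, -33/2048, 429/32768, -715/65536, …
g: a_k = 0, -3, 0, 9/2, 0, -81/40, 0, 243/560, 0, -243/4480, …
f·g: L₀ = L_f ⊗_s L_g, ord ≤ 1·2.
Derive L from L₀ (diff closure).
L = (551 + 1968·x + 2712·x^2 + 1728·x^3 + 432·x^4) + (-44 - 140·x - 144·x^2 - 48·x^3)·Dx + (52 + 200·x + 292·x^2 + 192·x^3 + 48·x^4)·Dx^2  (order 2).
h: a_k = 3, 3, -117/8, -33/4, 1581/128, 3123/640, -20529/5120, -2367/1792, 850419/1146880, 5109/32768, …
ICs: h(0) = 3, h′(0) = 3.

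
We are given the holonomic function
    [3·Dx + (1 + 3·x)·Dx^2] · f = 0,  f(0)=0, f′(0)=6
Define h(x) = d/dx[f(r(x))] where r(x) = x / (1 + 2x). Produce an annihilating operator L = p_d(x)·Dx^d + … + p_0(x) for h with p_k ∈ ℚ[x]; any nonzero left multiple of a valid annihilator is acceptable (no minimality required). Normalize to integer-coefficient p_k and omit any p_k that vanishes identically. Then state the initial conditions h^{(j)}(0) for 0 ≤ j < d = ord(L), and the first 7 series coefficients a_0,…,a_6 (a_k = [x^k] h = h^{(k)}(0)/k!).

f: a_k = 0, 6, -9, 18, -81/2, 486/5, -243, …
L₀ from L_f via x↦r, Dx↦r'^{-1}Dx.
Differentiate: ansatz ord ≤ ord L₀ ⇒ L.
L = (7 + 20·x) + (1 + 7·x + 10·x^2)·Dx  (order 1).
h: a_k = 6, -42, 234, -1218, 6186, -31122, 155994, …
ICs: h(0) = 6.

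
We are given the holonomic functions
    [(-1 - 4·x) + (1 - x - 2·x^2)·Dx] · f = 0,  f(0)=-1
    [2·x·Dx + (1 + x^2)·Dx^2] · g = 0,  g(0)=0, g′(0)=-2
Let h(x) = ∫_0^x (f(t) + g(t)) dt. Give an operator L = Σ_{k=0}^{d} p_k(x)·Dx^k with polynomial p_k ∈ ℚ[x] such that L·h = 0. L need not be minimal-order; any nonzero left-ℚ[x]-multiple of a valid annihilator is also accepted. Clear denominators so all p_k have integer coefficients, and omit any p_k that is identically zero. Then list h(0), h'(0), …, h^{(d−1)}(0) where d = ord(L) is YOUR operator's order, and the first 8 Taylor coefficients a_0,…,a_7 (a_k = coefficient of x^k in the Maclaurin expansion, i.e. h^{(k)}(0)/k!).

f: a_k = -1, -1, -3, -5, -11, -21, -43, -85, …
g: a_k = 0, -2, 0, 2/3, 0, -2/5, 0, 2/7, …
f+g: L₀ = lclm(L_f,L_g), ord ≤ 1+2.
Integrate: L := L₀·Dx.
L = (-6 + 24·x + 162·x^2 + 240·x^3 + 384·x^4 + 48·x^6)·Dx^2 + (16 + 74·x + 88·x^2 + 226·x^3 + 212·x^4 + 304·x^5 + 12·x^6 + 48·x^7)·Dx^3 + (-3 - 4·x - 8·x^2 + 28·x^3 + 27·x^4 + 36·x^5 + 40·x^6 + 4·x^7 + 8·x^8)·Dx^4  (order 4).
h: a_k = 0, -1, -3/2, -1, -13/12, -11/5, -107/30, -43/7, …
ICs: h(0) = 0, h′(0) = -1, h′′(0) = -3, h′′′(0) = -6.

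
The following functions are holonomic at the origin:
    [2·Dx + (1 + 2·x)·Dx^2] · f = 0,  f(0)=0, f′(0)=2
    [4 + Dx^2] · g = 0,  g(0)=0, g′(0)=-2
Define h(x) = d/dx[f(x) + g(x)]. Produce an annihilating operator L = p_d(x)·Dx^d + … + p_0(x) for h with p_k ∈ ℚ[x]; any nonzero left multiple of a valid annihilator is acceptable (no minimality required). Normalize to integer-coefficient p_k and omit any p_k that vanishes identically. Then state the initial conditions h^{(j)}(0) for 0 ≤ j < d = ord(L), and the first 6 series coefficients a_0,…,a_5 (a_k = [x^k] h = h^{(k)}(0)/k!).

L = (56 + 32·x + 32·x^2) + (12 + 40·x + 48·x^2 + 32·x^3)·Dx + (14 + 8·x + 8·x^2)·Dx^2 + (3 + 10·x + 12·x^2 + 8·x^3)·Dx^3  (order 3).
h: a_k = 0, -4, 12, -16, 92/3, -64, …
ICs: h(0) = 0, h′(0) = -4, h′′(0) = 24.

f: a_k = 0, 2, -2, 8/3, -4, 32/5, …
g: a_k = 0, -2, 0, 4/3, 0, -4/15, …
f+g: L₀ = lclm(L_f,L_g), ord ≤ 2+2.
Differentiate: ansatz ord ≤ ord L₀ ⇒ L.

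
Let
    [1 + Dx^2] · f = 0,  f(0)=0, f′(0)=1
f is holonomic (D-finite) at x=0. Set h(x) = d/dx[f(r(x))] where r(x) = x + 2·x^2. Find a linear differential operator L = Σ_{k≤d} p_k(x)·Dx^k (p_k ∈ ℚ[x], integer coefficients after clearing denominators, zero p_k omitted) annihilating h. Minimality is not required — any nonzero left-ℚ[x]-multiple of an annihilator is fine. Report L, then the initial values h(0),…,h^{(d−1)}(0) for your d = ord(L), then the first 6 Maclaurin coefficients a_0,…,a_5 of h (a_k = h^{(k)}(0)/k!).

L = (49 + 16·x + 96·x^2 + 256·x^3 + 256·x^4) + (-12 - 48·x)·Dx + (1 + 8·x + 16·x^2)·Dx^2  (order 2).
h: a_k = 1, 4, -1/2, -4, -239/24, -15/2, …
ICs: h(0) = 1, h′(0) = 4.

f: a_k = 0, 1, 0, -1/6, 0, 1/120, …
Change of var in L_f (x↦r) gives L₀.
Differentiate: ansatz ord ≤ ord L₀ ⇒ L.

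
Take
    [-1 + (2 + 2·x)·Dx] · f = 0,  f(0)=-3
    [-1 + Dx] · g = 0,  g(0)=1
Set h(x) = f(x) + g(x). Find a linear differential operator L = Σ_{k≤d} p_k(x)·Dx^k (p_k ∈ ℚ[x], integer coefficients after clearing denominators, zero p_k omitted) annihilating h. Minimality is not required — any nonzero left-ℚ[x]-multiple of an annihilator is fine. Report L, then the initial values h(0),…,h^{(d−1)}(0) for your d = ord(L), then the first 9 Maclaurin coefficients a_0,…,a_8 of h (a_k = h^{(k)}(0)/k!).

L = (3 + 2·x) + (-5 - 8·x - 4·x^2)·Dx + (2 + 6·x + 4·x^2)·Dx^2  (order 2).
h: a_k = -2, -1/2, 7/8, -1/48, 61/384, -283/3840, 2899/46080, -31057/645120, 405661/10321920, …
ICs: h(0) = -2, h′(0) = -1/2.

f: a_k = -3, -3/2, 3/8, -3/16, 15/128, -21/256, 63/1024, -99/2048, 1287/32768, …
g: a_k = 1, 1, 1/2, 1/6, 1/24, 1/120, 1/720, 1/5040, 1/40320, …
h₀=f+g: left-lcm gives L₀, ord ≤ 2.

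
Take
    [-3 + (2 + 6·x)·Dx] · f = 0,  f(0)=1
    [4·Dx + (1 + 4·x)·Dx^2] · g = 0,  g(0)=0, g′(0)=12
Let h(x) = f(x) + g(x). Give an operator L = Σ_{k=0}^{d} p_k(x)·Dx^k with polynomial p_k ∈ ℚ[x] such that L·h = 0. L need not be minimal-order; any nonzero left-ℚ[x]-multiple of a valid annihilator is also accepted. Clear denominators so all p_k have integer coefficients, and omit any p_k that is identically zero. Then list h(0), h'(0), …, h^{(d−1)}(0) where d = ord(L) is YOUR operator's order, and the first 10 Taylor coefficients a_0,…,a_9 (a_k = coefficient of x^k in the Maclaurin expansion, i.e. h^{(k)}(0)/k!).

f: a_k = 1, 3/2, -9/8, 27/16, -405/128, 1701/256, -15309/1024, 72171/2048, -2814669/32768, 14073345/65536, …
g: a_k = 0, 12, -24, 64, -192, 3072/5, -2048, 49152/7, -24576, 262144/3, …
Weyl lclm of L_f,L_g ⇒ L₀ (ord ≤ 3).
L = (84 + 144·x)·Dx + (101 + 552·x + 720·x^2)·Dx^2 + (10 + 94·x + 288·x^2 + 288·x^3)·Dx^3  (order 3).
h: a_k = 1, 27/2, -201/8, 1051/16, -24981/128, 794937/1280, -2112461/1024, 101168493/14336, -808121037/32768, 17222089219/196608, …
ICs: h(0) = 1, h′(0) = 27/2, h′′(0) = -201/4.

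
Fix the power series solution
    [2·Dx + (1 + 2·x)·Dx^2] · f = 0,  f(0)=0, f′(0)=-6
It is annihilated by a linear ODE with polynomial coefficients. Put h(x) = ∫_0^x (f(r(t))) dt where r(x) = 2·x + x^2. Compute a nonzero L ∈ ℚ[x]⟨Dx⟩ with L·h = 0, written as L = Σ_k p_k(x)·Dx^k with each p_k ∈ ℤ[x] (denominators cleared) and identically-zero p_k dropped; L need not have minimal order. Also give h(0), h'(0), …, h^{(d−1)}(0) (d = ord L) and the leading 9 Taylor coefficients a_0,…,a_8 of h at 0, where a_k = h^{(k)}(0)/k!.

f: a_k = 0, -6, 6, -8, 12, -96/5, 32, -384/7, 96, …
Change of var in L_f (x↦r) gives L₀.
∫: right-multiply L₀ by Dx.
L = (3 + 4·x + 2·x^2)·Dx^2 + (1 + 5·x + 6·x^2 + 2·x^3)·Dx^3  (order 3).
h: a_k = 0, 0, -6, 6, -10, 102/5, -232/5, 792/7, -2028/7, …
ICs: h(0) = 0, h′(0) = 0, h′′(0) = -12.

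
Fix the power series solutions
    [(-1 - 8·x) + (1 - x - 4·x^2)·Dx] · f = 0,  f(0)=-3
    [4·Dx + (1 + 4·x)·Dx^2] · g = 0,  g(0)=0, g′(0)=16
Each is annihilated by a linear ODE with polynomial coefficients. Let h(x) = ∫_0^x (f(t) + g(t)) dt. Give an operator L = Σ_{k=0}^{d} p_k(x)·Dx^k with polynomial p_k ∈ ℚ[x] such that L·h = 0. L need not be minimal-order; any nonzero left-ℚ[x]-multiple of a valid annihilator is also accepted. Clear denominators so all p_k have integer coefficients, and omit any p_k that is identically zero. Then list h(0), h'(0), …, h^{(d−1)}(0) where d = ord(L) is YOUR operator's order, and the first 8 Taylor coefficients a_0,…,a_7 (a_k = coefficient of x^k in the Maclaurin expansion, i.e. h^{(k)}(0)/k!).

f: a_k = -3, -3, -15, -27, -87, -195, -543, -1323, …
g: a_k = 0, 16, -32, 256/3, -256, 4096/5, -8192/3, 65536/7, …
Weyl lclm of L_f,L_g ⇒ L₀ (ord ≤ 3).
h=∫h₀ ⇒ L = L₀·Dx.
L = (268 + 1616·x + 5504·x^2 + 4608·x^3 + 6144·x^4)·Dx^2 + (11 + 360·x + 3008·x^2 + 7680·x^3 + 9472·x^4 + 10240·x^5)·Dx^3 + (-7 - 67·x - 154·x^2 + 136·x^3 + 928·x^4 + 2176·x^5 + 2048·x^6)·Dx^4  (order 4).
h: a_k = 0, -3, 13/2, -47/3, 175/12, -343/5, 3121/30, -1403/3, …
ICs: h(0) = 0, h′(0) = -3, h′′(0) = 13, h′′′(0) = -94.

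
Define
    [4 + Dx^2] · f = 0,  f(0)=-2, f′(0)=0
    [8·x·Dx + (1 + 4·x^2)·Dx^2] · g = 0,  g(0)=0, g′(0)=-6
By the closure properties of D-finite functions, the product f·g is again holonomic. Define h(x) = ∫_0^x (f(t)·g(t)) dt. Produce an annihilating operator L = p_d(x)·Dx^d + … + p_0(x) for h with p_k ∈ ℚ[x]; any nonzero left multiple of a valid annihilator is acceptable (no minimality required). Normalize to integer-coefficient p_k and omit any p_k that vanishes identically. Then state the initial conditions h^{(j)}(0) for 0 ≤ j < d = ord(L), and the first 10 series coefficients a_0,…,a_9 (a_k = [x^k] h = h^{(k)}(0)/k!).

L = (80 + 832·x^2 + 1408·x^4 + 2048·x^6 + 2048·x^8)·Dx + (96·x + 640·x^3 + 1536·x^5 + 2048·x^7)·Dx^2 + (24 + 256·x^2 + 576·x^4 + 1024·x^6 + 1024·x^8)·Dx^3 + (24·x + 160·x^3 + 384·x^5 + 512·x^7)·Dx^4 + (1 + 12·x^2 + 56·x^4 + 128·x^6 + 128·x^8)·Dx^5  (order 5).
h: a_k = 0, 0, 6, 0, -10, 0, 196/15, 0, -2602/105, 0, …
ICs: h(0) = 0, h′(0) = 0, h′′(0) = 12, h′′′(0) = 0, h′′′′(0) = -240.

f: a_k = -2, 0, 4, 0, -4/3, 0, 8/45, 0, -4/315, 0, …
g: a_k = 0, -6, 0, 8, 0, -96/5, 0, 384/7, 0, -512/3, …
L₀ := L_f ⊗_s L_g (sym. prod.), ord ≤ 4.
h=∫h₀ ⇒ L = L₀·Dx.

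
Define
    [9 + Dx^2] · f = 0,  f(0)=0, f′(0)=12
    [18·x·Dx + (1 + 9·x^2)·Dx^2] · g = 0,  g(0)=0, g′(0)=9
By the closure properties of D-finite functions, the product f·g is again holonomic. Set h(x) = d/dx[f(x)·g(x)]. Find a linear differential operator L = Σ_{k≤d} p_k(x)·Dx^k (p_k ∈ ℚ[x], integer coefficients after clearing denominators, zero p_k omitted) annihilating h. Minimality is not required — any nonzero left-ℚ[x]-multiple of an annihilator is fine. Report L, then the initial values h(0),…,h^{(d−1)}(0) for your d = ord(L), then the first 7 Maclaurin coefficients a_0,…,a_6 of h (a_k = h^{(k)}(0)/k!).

L = (8910 + 214326·x^2 + 3024621·x^4 + 5668704·x^6 + 6377292·x^8 + 9565938·x^10 + 43046721·x^12) + (5508·x + 207036·x^3 + 1837080·x^5 + 4723920·x^7 + 10628820·x^9 + 19131876·x^11)·Dx + (1080 + 27540·x^2 + 389286·x^4 + 971028·x^6 + 1889568·x^8 + 4251528·x^10 + 9565938·x^12)·Dx^2 + (612·x + 23004·x^3 + 204120·x^5 + 524880·x^7 + 1180980·x^9 + 2125764·x^11)·Dx^3 + (10 + 414·x^2 + 5913·x^4 + 37908·x^6 + 131220·x^8 + 354294·x^10 + 531441·x^12)·Dx^4  (order 4).
h: a_k = 0, 216, 0, -1944, 0, 13851, 0, …
ICs: h(0) = 0, h′(0) = 216, h′′(0) = 0, h′′′(0) = -11664.

f: a_k = 0, 12, 0, -18, 0, 81/10, 0, …
g: a_k = 0, 9, 0, -27, 0, 729/5, 0, …
h₀=f·g: eliminate ⇒ L₀, order ≤ 2·2.
Derive L from L₀ (diff closure).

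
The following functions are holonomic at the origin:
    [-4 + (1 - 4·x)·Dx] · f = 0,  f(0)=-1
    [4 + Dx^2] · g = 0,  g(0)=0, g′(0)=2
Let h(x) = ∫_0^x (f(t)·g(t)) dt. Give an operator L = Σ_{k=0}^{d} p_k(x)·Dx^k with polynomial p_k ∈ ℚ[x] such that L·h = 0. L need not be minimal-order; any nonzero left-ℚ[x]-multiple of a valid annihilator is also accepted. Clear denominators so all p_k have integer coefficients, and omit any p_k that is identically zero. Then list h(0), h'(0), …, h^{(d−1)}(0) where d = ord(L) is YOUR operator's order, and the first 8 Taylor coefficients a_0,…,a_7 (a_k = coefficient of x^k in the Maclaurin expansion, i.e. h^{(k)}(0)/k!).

L = (-4 + 16·x)·Dx + 8·Dx^2 + (-1 + 4·x)·Dx^3  (order 3).
h: a_k = 0, 0, -1, -8/3, -23/3, -368/15, -3682/45, -4208/15, …
ICs: h(0) = 0, h′(0) = 0, h′′(0) = -2.

f: a_k = -1, -4, -16, -64, -256, -1024, -4096, -16384, …
g: a_k = 0, 2, 0, -4/3, 0, 4/15, 0, -8/315, …
h₀=f·g: eliminate ⇒ L₀, order ≤ 1·2.
h=∫h₀ ⇒ L = L₀·Dx.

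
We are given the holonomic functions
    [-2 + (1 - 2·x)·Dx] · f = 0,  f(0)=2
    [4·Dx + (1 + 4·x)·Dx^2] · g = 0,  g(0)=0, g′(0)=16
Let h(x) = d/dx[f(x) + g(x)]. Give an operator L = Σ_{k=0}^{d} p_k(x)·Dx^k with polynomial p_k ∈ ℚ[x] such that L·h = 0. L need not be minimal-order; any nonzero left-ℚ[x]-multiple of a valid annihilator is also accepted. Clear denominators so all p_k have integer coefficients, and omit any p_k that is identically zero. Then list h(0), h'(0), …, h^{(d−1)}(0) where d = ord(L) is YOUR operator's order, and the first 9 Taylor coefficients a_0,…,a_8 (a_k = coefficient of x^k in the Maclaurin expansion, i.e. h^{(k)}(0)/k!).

f: a_k = 2, 4, 8, 16, 32, 64, 128, 256, 512, …
g: a_k = 0, 16, -32, 256/3, -256, 4096/5, -8192/3, 65536/7, -32768, …
h₀=f+g: left-lcm gives L₀, ord ≤ 3.
h=h₀': d/dx-closure on L₀ ⇒ L.
L = (28 + 16·x) + (-1 + 40·x + 32·x^2)·Dx + (-1 - 3·x + 6·x^2 + 8·x^3)·Dx^2  (order 2).
h: a_k = 20, -48, 304, -896, 4416, -15616, 67328, -258048, 1057792, …
ICs: h(0) = 20, h′(0) = -48.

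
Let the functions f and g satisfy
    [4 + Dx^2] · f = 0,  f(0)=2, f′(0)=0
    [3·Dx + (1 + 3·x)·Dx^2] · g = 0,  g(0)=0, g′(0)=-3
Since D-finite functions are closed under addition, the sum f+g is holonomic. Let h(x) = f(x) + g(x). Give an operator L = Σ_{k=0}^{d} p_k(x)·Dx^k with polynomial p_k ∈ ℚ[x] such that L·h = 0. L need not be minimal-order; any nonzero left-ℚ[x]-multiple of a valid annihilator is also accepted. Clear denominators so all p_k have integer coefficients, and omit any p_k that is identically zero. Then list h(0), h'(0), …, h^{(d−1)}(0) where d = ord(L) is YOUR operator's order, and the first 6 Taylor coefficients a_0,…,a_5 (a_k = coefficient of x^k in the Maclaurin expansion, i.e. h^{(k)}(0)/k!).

f: a_k = 2, 0, -4, 0, 4/3, 0, …
g: a_k = 0, -3, 9/2, -9, 81/4, -243/5, …
L₀ := lclm(L_f,L_g); ord L₀ ≤ 2+2.
L = (348 + 144·x + 216·x^2)·Dx + (44 + 180·x + 216·x^2 + 216·x^3)·Dx^2 + (87 + 36·x + 54·x^2)·Dx^3 + (11 + 45·x + 54·x^2 + 54·x^3)·Dx^4  (order 4).
h: a_k = 2, -3, 1/2, -9, 259/12, -243/5, …
ICs: h(0) = 2, h′(0) = -3, h′′(0) = 1, h′′′(0) = -54.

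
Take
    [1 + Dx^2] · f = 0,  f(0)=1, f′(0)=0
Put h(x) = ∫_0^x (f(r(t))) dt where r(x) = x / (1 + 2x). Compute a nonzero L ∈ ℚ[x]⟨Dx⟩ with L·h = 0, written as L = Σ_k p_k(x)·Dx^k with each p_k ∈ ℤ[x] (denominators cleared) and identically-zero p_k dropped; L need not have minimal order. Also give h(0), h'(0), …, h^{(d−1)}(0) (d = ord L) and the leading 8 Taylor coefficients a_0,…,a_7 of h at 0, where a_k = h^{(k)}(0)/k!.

f: a_k = 1, 0, -1/2, 0, 1/24, 0, -1/720, 0, …
Substitute x→r, Dx→(1/r')Dx; clear ⇒ L₀.
h=∫₀ˣh₀: take L = L₀·Dx.
L = Dx + (4 + 24·x + 48·x^2 + 32·x^3)·Dx^2 + (1 + 8·x + 24·x^2 + 32·x^3 + 16·x^4)·Dx^3  (order 3).
h: a_k = 0, 1, 0, -1/6, 1/2, -143/120, 47/18, -3943/720, …
ICs: h(0) = 0, h′(0) = 1, h′′(0) = 0.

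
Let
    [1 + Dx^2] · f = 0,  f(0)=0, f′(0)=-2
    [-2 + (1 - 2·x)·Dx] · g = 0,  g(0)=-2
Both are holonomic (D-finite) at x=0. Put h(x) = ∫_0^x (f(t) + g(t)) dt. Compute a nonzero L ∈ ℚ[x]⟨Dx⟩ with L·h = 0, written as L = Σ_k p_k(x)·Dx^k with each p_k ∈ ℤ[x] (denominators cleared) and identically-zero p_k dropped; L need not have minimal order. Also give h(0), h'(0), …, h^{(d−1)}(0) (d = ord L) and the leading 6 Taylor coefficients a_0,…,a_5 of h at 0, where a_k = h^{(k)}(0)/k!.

L = (-50 + 8·x - 8·x^2)·Dx + (9 - 22·x + 12·x^2 - 8·x^3)·Dx^2 + (-50 + 8·x - 8·x^2)·Dx^3 + (9 - 22·x + 12·x^2 - 8·x^3)·Dx^4  (order 4).
h: a_k = 0, -2, -3, -8/3, -47/12, -32/5, …
ICs: h(0) = 0, h′(0) = -2, h′′(0) = -6, h′′′(0) = -16.

f: a_k = 0, -2, 0, 1/3, 0, -1/60, …
g: a_k = -2, -4, -8, -16, -32, -64, …
L₀ := lclm(L_f,L_g); ord L₀ ≤ 2+1.
Integrate: L := L₀·Dx.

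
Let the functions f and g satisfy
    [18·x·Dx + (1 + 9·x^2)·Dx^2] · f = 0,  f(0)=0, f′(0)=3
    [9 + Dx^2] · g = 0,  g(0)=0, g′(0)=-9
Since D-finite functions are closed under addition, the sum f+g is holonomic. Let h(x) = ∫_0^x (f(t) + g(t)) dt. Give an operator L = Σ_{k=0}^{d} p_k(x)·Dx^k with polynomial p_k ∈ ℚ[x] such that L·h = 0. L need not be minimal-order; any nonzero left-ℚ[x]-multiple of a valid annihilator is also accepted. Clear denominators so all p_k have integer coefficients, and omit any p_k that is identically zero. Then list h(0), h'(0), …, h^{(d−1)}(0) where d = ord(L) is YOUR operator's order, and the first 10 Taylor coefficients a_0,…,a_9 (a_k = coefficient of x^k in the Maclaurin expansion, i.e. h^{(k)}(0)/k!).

f: a_k = 0, 3, 0, -9, 0, 243/5, 0, -2187/7, 0, 2187, …
g: a_k = 0, -9, 0, 27/2, 0, -243/40, 0, 729/560, 0, -729/4480, …
f+g: L₀ = lclm(L_f,L_g), ord ≤ 2+2.
h=∫₀ˣh₀: take L = L₀·Dx.
L = (-1782·x + 20412·x^3 + 13122·x^5)·Dx^2 + (-9 + 567·x^2 + 6561·x^4 + 6561·x^6)·Dx^3 + (-198·x + 2268·x^3 + 1458·x^5)·Dx^4 + (-1 + 63·x^2 + 729·x^4 + 729·x^6)·Dx^5  (order 5).
h: a_k = 0, 0, -3, 0, 9/8, 0, 567/80, 0, -174231/4480, 0, …
ICs: h(0) = 0, h′(0) = 0, h′′(0) = -6, h′′′(0) = 0, h′′′′(0) = 27.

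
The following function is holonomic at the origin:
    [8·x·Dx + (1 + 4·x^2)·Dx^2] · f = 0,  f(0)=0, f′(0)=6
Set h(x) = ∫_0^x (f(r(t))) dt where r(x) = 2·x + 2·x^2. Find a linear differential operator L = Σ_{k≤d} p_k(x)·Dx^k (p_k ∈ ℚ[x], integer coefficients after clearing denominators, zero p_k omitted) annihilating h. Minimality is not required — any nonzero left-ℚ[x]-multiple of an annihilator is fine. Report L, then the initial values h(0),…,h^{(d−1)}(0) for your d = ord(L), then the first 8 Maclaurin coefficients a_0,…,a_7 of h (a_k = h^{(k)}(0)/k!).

f: a_k = 0, 6, 0, -8, 0, 96/5, 0, -384/7, …
L₀ from L_f via x↦r, Dx↦r'^{-1}Dx.
h=∫₀ˣh₀: take L = L₀·Dx.
L = (-2 + 32·x + 128·x^2 + 192·x^3 + 96·x^4)·Dx^2 + (1 + 2·x + 16·x^2 + 64·x^3 + 80·x^4 + 32·x^5)·Dx^3  (order 3).
h: a_k = 0, 0, 6, 4, -16, -192/5, 352/5, 3008/7, …
ICs: h(0) = 0, h′(0) = 0, h′′(0) = 12.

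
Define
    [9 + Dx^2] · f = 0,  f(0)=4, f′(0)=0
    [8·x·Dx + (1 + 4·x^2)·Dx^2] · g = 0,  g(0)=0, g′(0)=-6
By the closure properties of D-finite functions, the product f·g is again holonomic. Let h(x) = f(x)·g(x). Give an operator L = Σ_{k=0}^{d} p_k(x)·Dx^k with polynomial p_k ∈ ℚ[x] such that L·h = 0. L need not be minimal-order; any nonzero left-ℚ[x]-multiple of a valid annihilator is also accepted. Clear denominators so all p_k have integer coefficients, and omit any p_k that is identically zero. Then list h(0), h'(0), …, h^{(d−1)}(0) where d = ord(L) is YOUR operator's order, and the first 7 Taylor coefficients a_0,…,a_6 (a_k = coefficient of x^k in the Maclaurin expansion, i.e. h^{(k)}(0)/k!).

L = (2925 + 31536·x^2 + 95904·x^4 + 186624·x^6 + 186624·x^8) + (2448·x + 20160·x^3 + 62208·x^5 + 82944·x^7)·Dx + (442 + 5088·x^2 + 19008·x^4 + 41472·x^6 + 41472·x^8)·Dx^2 + (272·x + 2240·x^3 + 6912·x^5 + 9216·x^7)·Dx^3 + (13 + 176·x^2 + 928·x^4 + 2304·x^6 + 2304·x^8)·Dx^4  (order 4).
h: a_k = 0, -24, 0, 140, 0, -1509/5, 0, …
ICs: h(0) = 0, h′(0) = -24, h′′(0) = 0, h′′′(0) = 840.

f: a_k = 4, 0, -18, 0, 27/2, 0, -81/20, …
g: a_k = 0, -6, 0, 8, 0, -96/5, 0, …
h₀=f·g: eliminate ⇒ L₀, order ≤ 2·2.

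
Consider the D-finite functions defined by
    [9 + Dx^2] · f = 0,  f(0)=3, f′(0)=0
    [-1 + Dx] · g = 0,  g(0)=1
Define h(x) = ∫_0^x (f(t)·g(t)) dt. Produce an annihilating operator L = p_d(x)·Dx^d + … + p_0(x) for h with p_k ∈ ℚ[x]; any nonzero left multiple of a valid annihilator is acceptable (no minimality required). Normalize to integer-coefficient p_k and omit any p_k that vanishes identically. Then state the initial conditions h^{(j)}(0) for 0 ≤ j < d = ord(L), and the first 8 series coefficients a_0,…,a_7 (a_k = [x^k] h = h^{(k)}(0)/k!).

L = 10·Dx - 2·Dx^2 + Dx^3  (order 3).
h: a_k = 0, 3, 3/2, -4, -13/4, 7/10, 79/60, 22/105, …
ICs: h(0) = 0, h′(0) = 3, h′′(0) = 3.

f: a_k = 3, 0, -27/2, 0, 81/8, 0, -243/80, 0, …
g: a_k = 1, 1, 1/2, 1/6, 1/24, 1/120, 1/720, 1/5040, …
L₀ := L_f ⊗_s L_g (sym. prod.), ord ≤ 2.
Integrate: L := L₀·Dx.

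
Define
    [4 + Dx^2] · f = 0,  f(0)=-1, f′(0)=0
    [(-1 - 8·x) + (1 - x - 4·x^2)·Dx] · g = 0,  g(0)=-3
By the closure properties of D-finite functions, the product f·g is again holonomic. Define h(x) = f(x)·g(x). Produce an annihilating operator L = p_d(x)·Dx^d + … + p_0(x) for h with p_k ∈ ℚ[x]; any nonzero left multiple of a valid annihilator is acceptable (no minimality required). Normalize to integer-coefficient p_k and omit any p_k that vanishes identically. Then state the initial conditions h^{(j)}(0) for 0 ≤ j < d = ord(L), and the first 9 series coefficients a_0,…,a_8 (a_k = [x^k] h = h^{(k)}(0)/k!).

f: a_k = -1, 0, 2, 0, -2/3, 0, 4/45, 0, -2/315, …
g: a_k = -3, -3, -15, -27, -87, -195, -543, -1323, -3495, …
L₀ := L_f ⊗_s L_g (sym. prod.), ord ≤ 2.
L = (4 + 4·x + 16·x^2) + (2 + 16·x)·Dx + (-1 + x + 4·x^2)·Dx^2  (order 2).
h: a_k = 3, 3, 9, 21, 59, 143, 5681/15, 14261/15, 86299/35, …
ICs: h(0) = 3, h′(0) = 3.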